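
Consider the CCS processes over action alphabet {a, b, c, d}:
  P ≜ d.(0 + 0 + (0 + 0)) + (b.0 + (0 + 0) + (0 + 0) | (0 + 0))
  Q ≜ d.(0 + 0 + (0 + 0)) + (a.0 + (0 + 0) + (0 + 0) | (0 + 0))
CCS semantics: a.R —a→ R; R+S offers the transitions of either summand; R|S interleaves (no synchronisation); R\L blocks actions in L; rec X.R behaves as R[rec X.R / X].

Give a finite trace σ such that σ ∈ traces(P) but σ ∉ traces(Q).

Reachable graph of P (3 states):
  u0 = d.(0 + 0 + (0 + 0)) + (b.0 + (0 + 0) + (0 + 0) | (0 + 0)) :: —b→ u1, —d→ u2
  u1 = 0 :: ·
  u2 = 0 + 0 + (0 + 0) :: ·
Reachable graph of Q (3 states):
  v0 = d.(0 + 0 + (0 + 0)) + (a.0 + (0 + 0) + (0 + 0) | (0 + 0)) :: —a→ v1, —d→ v2
  v1 = 0 :: ·
  v2 = 0 + 0 + (0 + 0) :: ·
Executing b from P (initial set {u0}):
  [1] b ⇒ {u1}
  — P admits the full trace.
Executing b from Q (initial set {v0}):
  [1] b ⇒ ∅  — Q cannot continue

b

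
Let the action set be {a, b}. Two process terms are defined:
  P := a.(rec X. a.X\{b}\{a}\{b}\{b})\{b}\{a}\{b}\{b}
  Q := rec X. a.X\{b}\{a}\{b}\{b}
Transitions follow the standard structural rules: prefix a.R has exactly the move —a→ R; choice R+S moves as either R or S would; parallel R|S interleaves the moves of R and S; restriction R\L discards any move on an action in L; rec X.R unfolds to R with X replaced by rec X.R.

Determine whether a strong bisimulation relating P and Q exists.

LTS(P): 2 reachable states
  s0 = a.(rec X. a.X\{b}\{a}\{b}\{b})\{b}\{a}\{b}\{b} ⊢ =a=> s1
  s1 = (rec X. a.X\{b}\{a}\{b}\{b})\{b}\{a}\{b}\{b} ⊢ (no moves)
LTS(Q): 2 reachable states
  t0 = rec X. a.X\{b}\{a}\{b}\{b} ⊢ =a=> t1
  t1 = (rec X. a.X\{b}\{a}\{b}\{b})\{b}\{a}\{b}\{b} ⊢ (no moves)
Bisimilarity quotient blocks:
  B0 = {s0, t0}
  B1 = {s1, t1}
s0 ∈ B0, t0 ∈ B0 → same block

P ~ Q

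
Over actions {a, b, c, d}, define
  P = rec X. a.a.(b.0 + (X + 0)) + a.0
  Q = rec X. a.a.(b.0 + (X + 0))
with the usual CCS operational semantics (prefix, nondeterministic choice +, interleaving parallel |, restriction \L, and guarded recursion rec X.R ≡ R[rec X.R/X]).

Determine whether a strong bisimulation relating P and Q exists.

NO

P's transition system — 4 states:
  u0 = rec X. a.a.(b.0 + (X + 0)) + a.0 ⊢ —a→ u1, —a→ u2
  u1 = 0 ⊢ ·
  u2 = a.(b.0 + ((rec X. a.a.(b.0 + (X + 0)) + a.0) + 0)) ⊢ —a→ u3
  u3 = b.0 + ((rec X. a.a.(b.0 + (X + 0)) + a.0) + 0) ⊢ —a→ u1, —a→ u2, —b→ u1
Q's transition system — 4 states:
  v0 = rec X. a.a.(b.0 + (X + 0)) ⊢ —a→ v1
  v1 = a.(b.0 + ((rec X. a.a.(b.0 + (X + 0))) + 0)) ⊢ —a→ v2
  v2 = b.0 + ((rec X. a.a.(b.0 + (X + 0))) + 0) ⊢ —a→ v1, —b→ v3
  v3 = 0 ⊢ ·
Coarsest stable partition (strong bisimilarity classes):
  B0 = {u0}
  B1 = {u2}
  B2 = {u3}
  B3 = {u1, v3}
  B4 = {v0}
  B5 = {v1}
  B6 = {v2}
u0 ∈ B0, v0 ∈ B4 → different blocks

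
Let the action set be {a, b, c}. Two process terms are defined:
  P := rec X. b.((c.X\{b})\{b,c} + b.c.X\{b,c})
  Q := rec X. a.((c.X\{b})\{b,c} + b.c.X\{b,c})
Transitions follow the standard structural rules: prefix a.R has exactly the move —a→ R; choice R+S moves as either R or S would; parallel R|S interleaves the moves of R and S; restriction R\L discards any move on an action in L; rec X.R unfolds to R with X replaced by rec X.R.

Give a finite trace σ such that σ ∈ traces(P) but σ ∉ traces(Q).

b

LTS(P): 4 reachable states
  m0 = rec X. b.((c.X\{b})\{b,c} + b.c.X\{b,c}) ⊢ --b--▸ m1
  m1 = (c.(rec X. b.((c.X\{b})\{b,c} + b.c.X\{b,c}))\{b})\{b,c} + b.c.(rec X. b.((c.X\{b})\{b,c} + b.c.X\{b,c}))\{b,c} ⊢ --b--▸ m2
  m2 = c.(rec X. b.((c.X\{b})\{b,c} + b.c.X\{b,c}))\{b,c} ⊢ --c--▸ m3
  m3 = (rec X. b.((c.X\{b})\{b,c} + b.c.X\{b,c}))\{b,c} ⊢ ∅
LTS(Q): 5 reachable states
  n0 = rec X. a.((c.X\{b})\{b,c} + b.c.X\{b,c}) ⊢ --a--▸ n1
  n1 = (c.(rec X. a.((c.X\{b})\{b,c} + b.c.X\{b,c}))\{b})\{b,c} + b.c.(rec X. a.((c.X\{b})\{b,c} + b.c.X\{b,c}))\{b,c} ⊢ --b--▸ n2
  n2 = c.(rec X. a.((c.X\{b})\{b,c} + b.c.X\{b,c}))\{b,c} ⊢ --c--▸ n3
  n3 = (rec X. a.((c.X\{b})\{b,c} + b.c.X\{b,c}))\{b,c} ⊢ --a--▸ n4
  n4 = ((c.(rec X. a.((c.X\{b})\{b,c} + b.c.X\{b,c}))\{b})\{b,c} + b.c.(rec X. a.((c.X\{b})\{b,c} + b.c.X\{b,c}))\{b,c})\{b,c} ⊢ ∅
Executing b from P (initial set {m0}):
  [1] b ⇒ {m1}
  — P admits the full trace.
Executing b from Q (initial set {n0}):
  [1] b ⇒ ∅  — Q cannot continue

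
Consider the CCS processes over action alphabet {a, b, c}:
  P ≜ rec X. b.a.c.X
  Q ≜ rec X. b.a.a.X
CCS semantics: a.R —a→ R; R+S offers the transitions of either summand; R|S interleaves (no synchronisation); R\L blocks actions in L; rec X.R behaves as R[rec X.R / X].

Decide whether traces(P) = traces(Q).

trace-distinct — witness ⟨bac⟩

Reachable graph of P (3 states):
  s0 = rec X. b.a.c.X :: -b-> s1
  s1 = a.c.(rec X. b.a.c.X) :: -a-> s2
  s2 = c.(rec X. b.a.c.X) :: -c-> s0
Reachable graph of Q (3 states):
  t0 = rec X. b.a.a.X :: -b-> t1
  t1 = a.a.(rec X. b.a.a.X) :: -a-> t2
  t2 = a.(rec X. b.a.a.X) :: -a-> t0
Run σ = ⟨bac⟩ on P: start {s0}
  [1] b ⇒ {s1}
  [2] a ⇒ {s2}
  [3] c ⇒ {s0}
  — P admits the full trace.
Run σ = ⟨bac⟩ on Q: start {t0}
  [1] b ⇒ {t1}
  [2] a ⇒ {t2}
  [3] c ⇒ ∅ (Q stuck)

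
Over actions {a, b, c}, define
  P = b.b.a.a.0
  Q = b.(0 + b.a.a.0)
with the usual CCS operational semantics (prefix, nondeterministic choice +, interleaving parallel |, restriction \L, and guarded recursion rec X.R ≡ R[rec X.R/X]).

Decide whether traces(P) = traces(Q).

traces(P) = traces(Q)

P's transition system — 5 states:
  m0 = b.b.a.a.0 | -b-> m1
  m1 = b.a.a.0 | -b-> m2
  m2 = a.a.0 | -a-> m3
  m3 = a.0 | -a-> m4
  m4 = 0 | deadlocked
Q's transition system — 5 states:
  n0 = b.(0 + b.a.a.0) | -b-> n1
  n1 = 0 + b.a.a.0 | -b-> n2
  n2 = a.a.0 | -a-> n3
  n3 = a.0 | -a-> n4
  n4 = 0 | deadlocked
Coarsest stable partition (strong bisimilarity classes):
  B0 = {m0, n0}
  B1 = {m1, n1}
  B2 = {m2, n2}
  B3 = {m3, n3}
  B4 = {m4, n4}
m0 ∈ B0, n0 ∈ B0 → same block
Bisimilar ⇒ trace-equivalent.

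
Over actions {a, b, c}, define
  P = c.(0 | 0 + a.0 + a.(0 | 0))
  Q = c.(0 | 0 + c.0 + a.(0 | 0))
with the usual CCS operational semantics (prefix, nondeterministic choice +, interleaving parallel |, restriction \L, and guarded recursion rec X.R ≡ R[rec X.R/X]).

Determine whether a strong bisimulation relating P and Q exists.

Reachable graph of P (4 states):
  m0 = c.(0 | 0 + a.0 + a.(0 | 0)) has moves --c--▸ m1
  m1 = 0 | 0 + a.0 + a.(0 | 0) has moves --a--▸ m2, --a--▸ m3
  m2 = 0 has moves ∅
  m3 = 0 | 0 has moves ∅
Reachable graph of Q (4 states):
  n0 = c.(0 | 0 + c.0 + a.(0 | 0)) has moves --c--▸ n1
  n1 = 0 | 0 + c.0 + a.(0 | 0) has moves --a--▸ n2, --c--▸ n3
  n2 = 0 | 0 has moves ∅
  n3 = 0 has moves ∅
Bisimilarity quotient blocks:
  B0 = {m0}
  B1 = {m1}
  B2 = {m2, m3, n2, n3}
  B3 = {n0}
  B4 = {n1}
m0 ∈ B0, n0 ∈ B3 → different blocks

NO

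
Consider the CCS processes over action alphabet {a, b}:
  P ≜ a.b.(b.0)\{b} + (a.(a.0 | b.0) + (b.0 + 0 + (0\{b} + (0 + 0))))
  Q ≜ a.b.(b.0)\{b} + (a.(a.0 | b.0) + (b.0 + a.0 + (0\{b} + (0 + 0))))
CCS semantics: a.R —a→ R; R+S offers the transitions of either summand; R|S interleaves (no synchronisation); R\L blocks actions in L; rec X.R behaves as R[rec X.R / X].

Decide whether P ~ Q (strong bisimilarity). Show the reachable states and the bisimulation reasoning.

Reachable graph of P (8 states):
  u0 = a.b.(b.0)\{b} + (a.(a.0 | b.0) + (b.0 + 0 + (0\{b} + (0 + 0)))) → ··a··> u1, ··a··> u2, ··b··> u3
  u1 = a.0 | b.0 → ··a··> u4, ··b··> u5
  u2 = b.(b.0)\{b} → ··b··> u6
  u3 = 0 → stopped
  u4 = 0 | b.0 → ··b··> u7
  u5 = a.0 | 0 → ··a··> u7
  u6 = (b.0)\{b} → stopped
  u7 = 0 | 0 → stopped
Reachable graph of Q (8 states):
  v0 = a.b.(b.0)\{b} + (a.(a.0 | b.0) + (b.0 + a.0 + (0\{b} + (0 + 0)))) → ··a··> v1, ··a··> v2, ··a··> v3, ··b··> v1
  v1 = 0 → stopped
  v2 = a.0 | b.0 → ··a··> v4, ··b··> v5
  v3 = b.(b.0)\{b} → ··b··> v6
  v4 = 0 | b.0 → ··b··> v7
  v5 = a.0 | 0 → ··a··> v7
  v6 = (b.0)\{b} → stopped
  v7 = 0 | 0 → stopped
Partition-refinement fixed point:
  B0 = {u0}
  B1 = {u1, v2}
  B2 = {u2, u4, v3, v4}
  B3 = {u3, u6, u7, v1, v6, v7}
  B4 = {u5, v5}
  B5 = {v0}
u0 ∈ B0, v0 ∈ B5 → different blocks

NO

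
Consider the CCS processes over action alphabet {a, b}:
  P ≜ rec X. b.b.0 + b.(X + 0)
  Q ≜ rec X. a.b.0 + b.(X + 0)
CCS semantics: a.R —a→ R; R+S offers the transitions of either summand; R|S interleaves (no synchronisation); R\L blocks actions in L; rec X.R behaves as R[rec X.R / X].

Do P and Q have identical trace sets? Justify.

Reachable graph of P (4 states):
  u0 = rec X. b.b.0 + b.(X + 0) :: --b--▸ u1, --b--▸ u2
  u1 = (rec X. b.b.0 + b.(X + 0)) + 0 :: --b--▸ u1, --b--▸ u2
  u2 = b.0 :: --b--▸ u3
  u3 = 0 :: ·
Reachable graph of Q (4 states):
  v0 = rec X. a.b.0 + b.(X + 0) :: --a--▸ v1, --b--▸ v2
  v1 = b.0 :: --b--▸ v3
  v2 = (rec X. a.b.0 + b.(X + 0)) + 0 :: --a--▸ v1, --b--▸ v2
  v3 = 0 :: ·
Executing a from Q (initial set {v0}):
  step 1 (a): {v1}
  Q completes σ.
Executing a from P (initial set {u0}):
  step 1 (a): no successor for P

NO — witness ⟨a⟩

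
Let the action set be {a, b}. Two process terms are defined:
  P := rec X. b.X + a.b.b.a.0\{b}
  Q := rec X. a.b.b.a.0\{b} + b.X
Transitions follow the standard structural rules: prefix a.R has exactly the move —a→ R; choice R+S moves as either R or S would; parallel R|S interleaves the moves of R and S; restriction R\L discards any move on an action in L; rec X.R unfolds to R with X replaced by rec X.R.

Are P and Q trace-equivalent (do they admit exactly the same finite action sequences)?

YES

Reachable graph of P (5 states):
  m0 = rec X. b.X + a.b.b.a.0\{b} :: --a--▸ m1, --b--▸ m0
  m1 = b.b.a.0\{b} :: --b--▸ m2
  m2 = b.a.0\{b} :: --b--▸ m3
  m3 = a.0\{b} :: --a--▸ m4
  m4 = 0\{b} :: stopped
Reachable graph of Q (5 states):
  n0 = rec X. a.b.b.a.0\{b} + b.X :: --a--▸ n1, --b--▸ n0
  n1 = b.b.a.0\{b} :: --b--▸ n2
  n2 = b.a.0\{b} :: --b--▸ n3
  n3 = a.0\{b} :: --a--▸ n4
  n4 = 0\{b} :: stopped
Coarsest stable partition (strong bisimilarity classes):
  B0 = {m0, n0}
  B1 = {m1, n1}
  B2 = {m2, n2}
  B3 = {m3, n3}
  B4 = {m4, n4}
m0 ∈ B0, n0 ∈ B0 → same block
Bisimilar ⇒ trace-equivalent.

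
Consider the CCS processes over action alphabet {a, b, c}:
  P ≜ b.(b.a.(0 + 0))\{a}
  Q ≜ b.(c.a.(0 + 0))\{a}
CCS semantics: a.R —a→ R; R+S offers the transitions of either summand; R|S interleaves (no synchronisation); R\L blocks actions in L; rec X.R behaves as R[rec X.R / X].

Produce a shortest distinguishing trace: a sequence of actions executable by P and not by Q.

bb

P's transition system — 3 states:
  s0 = b.(b.a.(0 + 0))\{a} :: —b→ s1
  s1 = (b.a.(0 + 0))\{a} :: —b→ s2
  s2 = (a.(0 + 0))\{a} :: stopped
Q's transition system — 3 states:
  t0 = b.(c.a.(0 + 0))\{a} :: —b→ t1
  t1 = (c.a.(0 + 0))\{a} :: —c→ t2
  t2 = (a.(0 + 0))\{a} :: stopped
Executing bb from P (initial set {s0}):
  [1] b ⇒ {s1}
  [2] b ⇒ {s2}
  — P admits the full trace.
Executing bb from Q (initial set {t0}):
  [1] b ⇒ {t1}
  [2] b ⇒ ∅  — Q cannot continue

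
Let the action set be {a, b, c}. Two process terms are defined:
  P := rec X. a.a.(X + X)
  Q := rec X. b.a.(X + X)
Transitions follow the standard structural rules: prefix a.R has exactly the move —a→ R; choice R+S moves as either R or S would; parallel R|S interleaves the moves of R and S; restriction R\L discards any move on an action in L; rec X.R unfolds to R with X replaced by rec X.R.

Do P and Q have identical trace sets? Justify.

Reachable graph of P (3 states):
  m0 = rec X. a.a.(X + X) | ··a··> m1
  m1 = a.((rec X. a.a.(X + X)) + (rec X. a.a.(X + X))) | ··a··> m2
  m2 = (rec X. a.a.(X + X)) + (rec X. a.a.(X + X)) | ··a··> m1
Reachable graph of Q (3 states):
  n0 = rec X. b.a.(X + X) | ··b··> n1
  n1 = a.((rec X. b.a.(X + X)) + (rec X. b.a.(X + X))) | ··a··> n2
  n2 = (rec X. b.a.(X + X)) + (rec X. b.a.(X + X)) | ··b··> n1
Run σ = ⟨a⟩ on P: start {m0}
  step 1 (a): {m1}
  — P admits the full trace.
Run σ = ⟨a⟩ on Q: start {n0}
  step 1 (a): ∅  — Q cannot continue

NO — witness ⟨a⟩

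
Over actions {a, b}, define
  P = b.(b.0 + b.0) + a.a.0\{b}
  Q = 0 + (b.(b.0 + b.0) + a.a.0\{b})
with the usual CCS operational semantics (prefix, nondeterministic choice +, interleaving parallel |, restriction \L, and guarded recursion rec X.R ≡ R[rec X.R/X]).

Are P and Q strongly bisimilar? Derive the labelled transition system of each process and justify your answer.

P's transition system — 5 states:
  u0 = b.(b.0 + b.0) + a.a.0\{b} | --a--▸ u1, --b--▸ u2
  u1 = a.0\{b} | --a--▸ u3
  u2 = b.0 + b.0 | --b--▸ u4
  u3 = 0\{b} | deadlocked
  u4 = 0 | deadlocked
Q's transition system — 5 states:
  v0 = 0 + (b.(b.0 + b.0) + a.a.0\{b}) | --a--▸ v1, --b--▸ v2
  v1 = a.0\{b} | --a--▸ v3
  v2 = b.0 + b.0 | --b--▸ v4
  v3 = 0\{b} | deadlocked
  v4 = 0 | deadlocked
Bisimilarity quotient blocks:
  B0 = {u0, v0}
  B1 = {u2, v2}
  B2 = {u3, u4, v3, v4}
  B3 = {u1, v1}
u0 ∈ B0, v0 ∈ B0 → same block

P ~ Q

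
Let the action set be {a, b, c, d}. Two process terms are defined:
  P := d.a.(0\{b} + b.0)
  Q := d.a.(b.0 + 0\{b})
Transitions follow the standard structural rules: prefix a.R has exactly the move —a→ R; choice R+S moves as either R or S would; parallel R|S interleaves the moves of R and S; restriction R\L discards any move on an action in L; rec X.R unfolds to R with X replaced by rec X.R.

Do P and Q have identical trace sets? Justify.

trace-equivalent

Reachable graph of P (4 states):
  p0 = d.a.(0\{b} + b.0) :: =d=> p1
  p1 = a.(0\{b} + b.0) :: =a=> p2
  p2 = 0\{b} + b.0 :: =b=> p3
  p3 = 0 :: deadlocked
Reachable graph of Q (4 states):
  q0 = d.a.(b.0 + 0\{b}) :: =d=> q1
  q1 = a.(b.0 + 0\{b}) :: =a=> q2
  q2 = b.0 + 0\{b} :: =b=> q3
  q3 = 0 :: deadlocked
Bisimilarity quotient blocks:
  B0 = {p0, q0}
  B1 = {p1, q1}
  B2 = {p2, q2}
  B3 = {p3, q3}
p0 ∈ B0, q0 ∈ B0 → same block
Bisimilar ⇒ trace-equivalent.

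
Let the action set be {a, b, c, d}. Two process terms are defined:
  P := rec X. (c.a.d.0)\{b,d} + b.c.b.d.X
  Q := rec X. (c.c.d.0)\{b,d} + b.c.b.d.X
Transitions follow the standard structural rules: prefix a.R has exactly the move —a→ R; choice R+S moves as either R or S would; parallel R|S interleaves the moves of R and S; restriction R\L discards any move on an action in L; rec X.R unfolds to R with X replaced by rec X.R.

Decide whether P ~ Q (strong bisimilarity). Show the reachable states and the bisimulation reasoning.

LTS(P): 6 reachable states
  m0 = rec X. (c.a.d.0)\{b,d} + b.c.b.d.X :: =b=> m1, =c=> m2
  m1 = c.b.d.(rec X. (c.a.d.0)\{b,d} + b.c.b.d.X) :: =c=> m3
  m2 = (a.d.0)\{b,d} :: =a=> m4
  m3 = b.d.(rec X. (c.a.d.0)\{b,d} + b.c.b.d.X) :: =b=> m5
  m4 = (d.0)\{b,d} :: ·
  m5 = d.(rec X. (c.a.d.0)\{b,d} + b.c.b.d.X) :: =d=> m0
LTS(Q): 6 reachable states
  n0 = rec X. (c.c.d.0)\{b,d} + b.c.b.d.X :: =b=> n1, =c=> n2
  n1 = c.b.d.(rec X. (c.c.d.0)\{b,d} + b.c.b.d.X) :: =c=> n3
  n2 = (c.d.0)\{b,d} :: =c=> n4
  n3 = b.d.(rec X. (c.c.d.0)\{b,d} + b.c.b.d.X) :: =b=> n5
  n4 = (d.0)\{b,d} :: ·
  n5 = d.(rec X. (c.c.d.0)\{b,d} + b.c.b.d.X) :: =d=> n0
Bisimilarity quotient blocks:
  B0 = {m0}
  B1 = {m2}
  B2 = {m4, n4}
  B3 = {m1}
  B4 = {m3}
  B5 = {m5}
  B6 = {n0}
  B7 = {n2}
  B8 = {n1}
  B9 = {n3}
  B10 = {n5}
m0 ∈ B0, n0 ∈ B6 → different blocks

P ≁ Q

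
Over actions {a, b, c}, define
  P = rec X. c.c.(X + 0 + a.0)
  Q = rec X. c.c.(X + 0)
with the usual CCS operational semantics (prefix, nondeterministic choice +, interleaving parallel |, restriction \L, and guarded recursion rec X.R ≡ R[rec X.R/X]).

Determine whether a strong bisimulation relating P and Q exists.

P's transition system — 4 states:
  m0 = rec X. c.c.(X + 0 + a.0) has moves =c=> m1
  m1 = c.((rec X. c.c.(X + 0 + a.0)) + 0 + a.0) has moves =c=> m2
  m2 = (rec X. c.c.(X + 0 + a.0)) + 0 + a.0 has moves =a=> m3, =c=> m1
  m3 = 0 has moves (no moves)
Q's transition system — 3 states:
  n0 = rec X. c.c.(X + 0) has moves =c=> n1
  n1 = c.((rec X. c.c.(X + 0)) + 0) has moves =c=> n2
  n2 = (rec X. c.c.(X + 0)) + 0 has moves =c=> n1
Bisimilarity quotient blocks:
  B0 = {m0}
  B1 = {m1}
  B2 = {m2}
  B3 = {m3}
  B4 = {n0, n1, n2}
m0 ∈ B0, n0 ∈ B4 → different blocks

P ≁ Q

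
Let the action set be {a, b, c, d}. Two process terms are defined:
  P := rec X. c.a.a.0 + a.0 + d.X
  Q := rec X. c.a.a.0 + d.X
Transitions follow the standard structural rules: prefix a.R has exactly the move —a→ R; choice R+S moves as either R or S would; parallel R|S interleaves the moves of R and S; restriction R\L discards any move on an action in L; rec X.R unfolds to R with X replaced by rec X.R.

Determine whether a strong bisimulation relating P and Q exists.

P's transition system — 4 states:
  m0 = rec X. c.a.a.0 + a.0 + d.X has moves ··a··> m1, ··c··> m2, ··d··> m0
  m1 = 0 has moves ·
  m2 = a.a.0 has moves ··a··> m3
  m3 = a.0 has moves ··a··> m1
Q's transition system — 4 states:
  n0 = rec X. c.a.a.0 + d.X has moves ··c··> n1, ··d··> n0
  n1 = a.a.0 has moves ··a··> n2
  n2 = a.0 has moves ··a··> n3
  n3 = 0 has moves ·
Bisimilarity quotient blocks:
  B0 = {m0}
  B1 = {m2, n1}
  B2 = {m3, n2}
  B3 = {m1, n3}
  B4 = {n0}
m0 ∈ B0, n0 ∈ B4 → different blocks

NO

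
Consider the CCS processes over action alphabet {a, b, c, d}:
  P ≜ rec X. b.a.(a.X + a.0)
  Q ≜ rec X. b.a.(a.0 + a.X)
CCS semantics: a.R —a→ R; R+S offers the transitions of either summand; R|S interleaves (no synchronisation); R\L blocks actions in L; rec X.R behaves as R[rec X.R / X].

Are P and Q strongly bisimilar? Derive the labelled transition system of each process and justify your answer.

bisimilar

P's transition system — 4 states:
  u0 = rec X. b.a.(a.X + a.0) has moves —b→ u1
  u1 = a.(a.(rec X. b.a.(a.X + a.0)) + a.0) has moves —a→ u2
  u2 = a.(rec X. b.a.(a.X + a.0)) + a.0 has moves —a→ u0, —a→ u3
  u3 = 0 has moves deadlocked
Q's transition system — 4 states:
  v0 = rec X. b.a.(a.0 + a.X) has moves —b→ v1
  v1 = a.(a.0 + a.(rec X. b.a.(a.0 + a.X))) has moves —a→ v2
  v2 = a.0 + a.(rec X. b.a.(a.0 + a.X)) has moves —a→ v0, —a→ v3
  v3 = 0 has moves deadlocked
Coarsest stable partition (strong bisimilarity classes):
  B0 = {u0, v0}
  B1 = {u1, v1}
  B2 = {u2, v2}
  B3 = {u3, v3}
u0 ∈ B0, v0 ∈ B0 → same block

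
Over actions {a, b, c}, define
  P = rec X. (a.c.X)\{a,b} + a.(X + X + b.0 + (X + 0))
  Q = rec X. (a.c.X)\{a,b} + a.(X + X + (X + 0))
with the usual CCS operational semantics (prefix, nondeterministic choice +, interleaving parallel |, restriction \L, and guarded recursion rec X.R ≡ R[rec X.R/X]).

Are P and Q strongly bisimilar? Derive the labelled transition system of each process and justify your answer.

Reachable graph of P (3 states):
  p0 = rec X. (a.c.X)\{a,b} + a.(X + X + b.0 + (X + 0)) has moves —a→ p1
  p1 = (rec X. (a.c.X)\{a,b} + a.(X + X + b.0 + (X + 0))) + (rec X. (a.c.X)\{a,b} + a.(X + X + b.0 + (X + 0))) + b.0 + ((rec X. (a.c.X)\{a,b} + a.(X + X + b.0 + (X + 0))) + 0) has moves —a→ p1, —b→ p2
  p2 = 0 has moves (no moves)
Reachable graph of Q (2 states):
  q0 = rec X. (a.c.X)\{a,b} + a.(X + X + (X + 0)) has moves —a→ q1
  q1 = (rec X. (a.c.X)\{a,b} + a.(X + X + (X + 0))) + (rec X. (a.c.X)\{a,b} + a.(X + X + (X + 0))) + ((rec X. (a.c.X)\{a,b} + a.(X + X + (X + 0))) + 0) has moves —a→ q1
Partition-refinement fixed point:
  B0 = {p0}
  B1 = {p1}
  B2 = {p2}
  B3 = {q0, q1}
p0 ∈ B0, q0 ∈ B3 → different blocks

NO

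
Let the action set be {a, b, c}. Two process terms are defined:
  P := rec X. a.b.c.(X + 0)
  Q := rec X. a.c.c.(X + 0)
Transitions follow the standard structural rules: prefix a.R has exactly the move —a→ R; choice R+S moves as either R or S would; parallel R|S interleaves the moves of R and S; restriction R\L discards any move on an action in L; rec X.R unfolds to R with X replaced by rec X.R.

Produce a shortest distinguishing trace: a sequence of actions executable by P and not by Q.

P's transition system — 4 states:
  p0 = rec X. a.b.c.(X + 0) → --a--▸ p1
  p1 = b.c.((rec X. a.b.c.(X + 0)) + 0) → --b--▸ p2
  p2 = c.((rec X. a.b.c.(X + 0)) + 0) → --c--▸ p3
  p3 = (rec X. a.b.c.(X + 0)) + 0 → --a--▸ p1
Q's transition system — 4 states:
  q0 = rec X. a.c.c.(X + 0) → --a--▸ q1
  q1 = c.c.((rec X. a.c.c.(X + 0)) + 0) → --c--▸ q2
  q2 = c.((rec X. a.c.c.(X + 0)) + 0) → --c--▸ q3
  q3 = (rec X. a.c.c.(X + 0)) + 0 → --a--▸ q1
Trace ⟨ab⟩ through P, begin at {p0}:
  after a @ step 1: {p1}
  after b @ step 2: {p2}
  P completes σ.
Trace ⟨ab⟩ through Q, begin at {q0}:
  after a @ step 1: {q1}
  after b @ step 2: no successor for Q

ab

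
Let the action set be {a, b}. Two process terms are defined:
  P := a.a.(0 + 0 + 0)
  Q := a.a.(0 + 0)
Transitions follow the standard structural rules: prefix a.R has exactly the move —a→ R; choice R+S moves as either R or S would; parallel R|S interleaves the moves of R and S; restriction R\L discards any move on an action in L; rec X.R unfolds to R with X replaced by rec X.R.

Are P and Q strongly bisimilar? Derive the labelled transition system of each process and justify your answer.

P ~ Q

Reachable graph of P (3 states):
  u0 = a.a.(0 + 0 + 0) ⊢ --a--▸ u1
  u1 = a.(0 + 0 + 0) ⊢ --a--▸ u2
  u2 = 0 + 0 + 0 ⊢ ∅
Reachable graph of Q (3 states):
  v0 = a.a.(0 + 0) ⊢ --a--▸ v1
  v1 = a.(0 + 0) ⊢ --a--▸ v2
  v2 = 0 + 0 ⊢ ∅
Bisimilarity quotient blocks:
  B0 = {u0, v0}
  B1 = {u1, v1}
  B2 = {u2, v2}
u0 ∈ B0, v0 ∈ B0 → same block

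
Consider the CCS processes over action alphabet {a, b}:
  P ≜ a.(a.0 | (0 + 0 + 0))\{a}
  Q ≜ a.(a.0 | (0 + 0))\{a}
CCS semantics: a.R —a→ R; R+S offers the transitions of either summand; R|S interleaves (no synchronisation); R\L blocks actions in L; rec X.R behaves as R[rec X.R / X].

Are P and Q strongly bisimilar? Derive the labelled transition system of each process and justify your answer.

YES

Reachable graph of P (2 states):
  m0 = a.(a.0 | (0 + 0 + 0))\{a} | —a→ m1
  m1 = (a.0 | (0 + 0 + 0))\{a} | (no moves)
Reachable graph of Q (2 states):
  n0 = a.(a.0 | (0 + 0))\{a} | —a→ n1
  n1 = (a.0 | (0 + 0))\{a} | (no moves)
Coarsest stable partition (strong bisimilarity classes):
  B0 = {m0, n0}
  B1 = {m1, n1}
m0 ∈ B0, n0 ∈ B0 → same block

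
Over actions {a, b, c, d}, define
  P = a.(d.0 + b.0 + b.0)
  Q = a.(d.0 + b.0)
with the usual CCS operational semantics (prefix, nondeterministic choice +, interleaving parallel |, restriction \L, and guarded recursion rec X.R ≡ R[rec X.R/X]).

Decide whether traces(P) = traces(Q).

traces(P) = traces(Q)

P's transition system — 3 states:
  u0 = a.(d.0 + b.0 + b.0) has moves ··a··> u1
  u1 = d.0 + b.0 + b.0 has moves ··b··> u2, ··d··> u2
  u2 = 0 has moves (no moves)
Q's transition system — 3 states:
  v0 = a.(d.0 + b.0) has moves ··a··> v1
  v1 = d.0 + b.0 has moves ··b··> v2, ··d··> v2
  v2 = 0 has moves (no moves)
Partition-refinement fixed point:
  B0 = {u0, v0}
  B1 = {u1, v1}
  B2 = {u2, v2}
u0 ∈ B0, v0 ∈ B0 → same block
Bisimilar ⇒ trace-equivalent.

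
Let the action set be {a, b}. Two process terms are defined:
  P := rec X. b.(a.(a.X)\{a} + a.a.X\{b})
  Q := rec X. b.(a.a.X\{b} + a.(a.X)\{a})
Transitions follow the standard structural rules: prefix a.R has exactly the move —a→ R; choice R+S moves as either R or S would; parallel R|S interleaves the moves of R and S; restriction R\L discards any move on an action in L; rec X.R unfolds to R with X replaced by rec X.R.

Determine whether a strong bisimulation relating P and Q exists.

P ~ Q

LTS(P): 5 reachable states
  m0 = rec X. b.(a.(a.X)\{a} + a.a.X\{b}) has moves ··b··> m1
  m1 = a.(a.(rec X. b.(a.(a.X)\{a} + a.a.X\{b})))\{a} + a.a.(rec X. b.(a.(a.X)\{a} + a.a.X\{b}))\{b} has moves ··a··> m2, ··a··> m3
  m2 = (a.(rec X. b.(a.(a.X)\{a} + a.a.X\{b})))\{a} has moves (no moves)
  m3 = a.(rec X. b.(a.(a.X)\{a} + a.a.X\{b}))\{b} has moves ··a··> m4
  m4 = (rec X. b.(a.(a.X)\{a} + a.a.X\{b}))\{b} has moves (no moves)
LTS(Q): 5 reachable states
  n0 = rec X. b.(a.a.X\{b} + a.(a.X)\{a}) has moves ··b··> n1
  n1 = a.a.(rec X. b.(a.a.X\{b} + a.(a.X)\{a}))\{b} + a.(a.(rec X. b.(a.a.X\{b} + a.(a.X)\{a})))\{a} has moves ··a··> n2, ··a··> n3
  n2 = (a.(rec X. b.(a.a.X\{b} + a.(a.X)\{a})))\{a} has moves (no moves)
  n3 = a.(rec X. b.(a.a.X\{b} + a.(a.X)\{a}))\{b} has moves ··a··> n4
  n4 = (rec X. b.(a.a.X\{b} + a.(a.X)\{a}))\{b} has moves (no moves)
Bisimilarity quotient blocks:
  B0 = {m0, n0}
  B1 = {m1, n1}
  B2 = {m2, m4, n2, n4}
  B3 = {m3, n3}
m0 ∈ B0, n0 ∈ B0 → same block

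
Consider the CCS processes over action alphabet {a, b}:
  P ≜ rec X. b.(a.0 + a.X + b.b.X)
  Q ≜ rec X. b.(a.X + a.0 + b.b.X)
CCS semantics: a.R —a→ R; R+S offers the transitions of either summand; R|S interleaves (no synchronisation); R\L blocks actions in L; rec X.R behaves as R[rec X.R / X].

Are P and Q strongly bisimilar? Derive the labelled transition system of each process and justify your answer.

YES

Reachable graph of P (4 states):
  u0 = rec X. b.(a.0 + a.X + b.b.X) has moves =b=> u1
  u1 = a.0 + a.(rec X. b.(a.0 + a.X + b.b.X)) + b.b.(rec X. b.(a.0 + a.X + b.b.X)) has moves =a=> u0, =a=> u2, =b=> u3
  u2 = 0 has moves (no moves)
  u3 = b.(rec X. b.(a.0 + a.X + b.b.X)) has moves =b=> u0
Reachable graph of Q (4 states):
  v0 = rec X. b.(a.X + a.0 + b.b.X) has moves =b=> v1
  v1 = a.(rec X. b.(a.X + a.0 + b.b.X)) + a.0 + b.b.(rec X. b.(a.X + a.0 + b.b.X)) has moves =a=> v0, =a=> v2, =b=> v3
  v2 = 0 has moves (no moves)
  v3 = b.(rec X. b.(a.X + a.0 + b.b.X)) has moves =b=> v0
Coarsest stable partition (strong bisimilarity classes):
  B0 = {u0, v0}
  B1 = {u1, v1}
  B2 = {u3, v3}
  B3 = {u2, v2}
u0 ∈ B0, v0 ∈ B0 → same block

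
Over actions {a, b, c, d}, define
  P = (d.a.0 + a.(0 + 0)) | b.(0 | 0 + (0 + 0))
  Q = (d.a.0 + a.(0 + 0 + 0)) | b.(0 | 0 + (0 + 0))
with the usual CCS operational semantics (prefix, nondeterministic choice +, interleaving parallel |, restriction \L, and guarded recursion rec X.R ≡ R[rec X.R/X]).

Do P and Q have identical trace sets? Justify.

P's transition system — 8 states:
  u0 = (d.a.0 + a.(0 + 0)) | b.(0 | 0 + (0 + 0)) has moves --a--▸ u1, --b--▸ u2, --d--▸ u3
  u1 = (0 + 0) | b.(0 | 0 + (0 + 0)) has moves --b--▸ u4
  u2 = (d.a.0 + a.(0 + 0)) | (0 | 0 + (0 + 0)) has moves --a--▸ u4, --d--▸ u5
  u3 = a.0 | b.(0 | 0 + (0 + 0)) has moves --a--▸ u6, --b--▸ u5
  u4 = (0 + 0) | (0 | 0 + (0 + 0)) has moves stopped
  u5 = a.0 | (0 | 0 + (0 + 0)) has moves --a--▸ u7
  u6 = 0 | b.(0 | 0 + (0 + 0)) has moves --b--▸ u7
  u7 = 0 | (0 | 0 + (0 + 0)) has moves stopped
Q's transition system — 8 states:
  v0 = (d.a.0 + a.(0 + 0 + 0)) | b.(0 | 0 + (0 + 0)) has moves --a--▸ v1, --b--▸ v2, --d--▸ v3
  v1 = (0 + 0 + 0) | b.(0 | 0 + (0 + 0)) has moves --b--▸ v4
  v2 = (d.a.0 + a.(0 + 0 + 0)) | (0 | 0 + (0 + 0)) has moves --a--▸ v4, --d--▸ v5
  v3 = a.0 | b.(0 | 0 + (0 + 0)) has moves --a--▸ v6, --b--▸ v5
  v4 = (0 + 0 + 0) | (0 | 0 + (0 + 0)) has moves stopped
  v5 = a.0 | (0 | 0 + (0 + 0)) has moves --a--▸ v7
  v6 = 0 | b.(0 | 0 + (0 + 0)) has moves --b--▸ v7
  v7 = 0 | (0 | 0 + (0 + 0)) has moves stopped
Coarsest stable partition (strong bisimilarity classes):
  B0 = {u0, v0}
  B1 = {u2, v2}
  B2 = {u4, u7, v4, v7}
  B3 = {u5, v5}
  B4 = {u1, u6, v1, v6}
  B5 = {u3, v3}
u0 ∈ B0, v0 ∈ B0 → same block
Bisimilar ⇒ trace-equivalent.

trace-equivalent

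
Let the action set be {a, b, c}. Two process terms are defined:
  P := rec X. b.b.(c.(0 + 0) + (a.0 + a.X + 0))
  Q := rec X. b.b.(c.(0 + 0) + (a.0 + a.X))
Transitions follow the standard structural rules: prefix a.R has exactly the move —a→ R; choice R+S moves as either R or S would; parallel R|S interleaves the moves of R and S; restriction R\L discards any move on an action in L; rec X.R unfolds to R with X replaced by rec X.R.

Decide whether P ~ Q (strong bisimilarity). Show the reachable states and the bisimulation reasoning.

LTS(P): 5 reachable states
  s0 = rec X. b.b.(c.(0 + 0) + (a.0 + a.X + 0)) :: =b=> s1
  s1 = b.(c.(0 + 0) + (a.0 + a.(rec X. b.b.(c.(0 + 0) + (a.0 + a.X + 0))) + 0)) :: =b=> s2
  s2 = c.(0 + 0) + (a.0 + a.(rec X. b.b.(c.(0 + 0) + (a.0 + a.X + 0))) + 0) :: =a=> s0, =a=> s3, =c=> s4
  s3 = 0 :: ·
  s4 = 0 + 0 :: ·
LTS(Q): 5 reachable states
  t0 = rec X. b.b.(c.(0 + 0) + (a.0 + a.X)) :: =b=> t1
  t1 = b.(c.(0 + 0) + (a.0 + a.(rec X. b.b.(c.(0 + 0) + (a.0 + a.X))))) :: =b=> t2
  t2 = c.(0 + 0) + (a.0 + a.(rec X. b.b.(c.(0 + 0) + (a.0 + a.X)))) :: =a=> t0, =a=> t3, =c=> t4
  t3 = 0 :: ·
  t4 = 0 + 0 :: ·
Coarsest stable partition (strong bisimilarity classes):
  B0 = {s0, t0}
  B1 = {s1, t1}
  B2 = {s2, t2}
  B3 = {s3, s4, t3, t4}
s0 ∈ B0, t0 ∈ B0 → same block

P ~ Q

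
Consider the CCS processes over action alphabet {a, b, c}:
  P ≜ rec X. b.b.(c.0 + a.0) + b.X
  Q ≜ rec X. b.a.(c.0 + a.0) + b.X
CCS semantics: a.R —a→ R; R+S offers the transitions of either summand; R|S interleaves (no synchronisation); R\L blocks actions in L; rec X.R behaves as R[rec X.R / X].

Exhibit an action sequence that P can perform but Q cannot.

bbc

Reachable graph of P (4 states):
  u0 = rec X. b.b.(c.0 + a.0) + b.X → --b--▸ u0, --b--▸ u1
  u1 = b.(c.0 + a.0) → --b--▸ u2
  u2 = c.0 + a.0 → --a--▸ u3, --c--▸ u3
  u3 = 0 → ∅
Reachable graph of Q (4 states):
  v0 = rec X. b.a.(c.0 + a.0) + b.X → --b--▸ v0, --b--▸ v1
  v1 = a.(c.0 + a.0) → --a--▸ v2
  v2 = c.0 + a.0 → --a--▸ v3, --c--▸ v3
  v3 = 0 → ∅
Run σ = ⟨bbc⟩ on P: start {u0}
  step 1 (b): {u0, u1}
  step 2 (b): {u0, u1, u2}
  step 3 (c): {u3}
  P completes σ.
Run σ = ⟨bbc⟩ on Q: start {v0}
  step 1 (b): {v0, v1}
  step 2 (b): {v0, v1}
  step 3 (c): ∅  — Q cannot continue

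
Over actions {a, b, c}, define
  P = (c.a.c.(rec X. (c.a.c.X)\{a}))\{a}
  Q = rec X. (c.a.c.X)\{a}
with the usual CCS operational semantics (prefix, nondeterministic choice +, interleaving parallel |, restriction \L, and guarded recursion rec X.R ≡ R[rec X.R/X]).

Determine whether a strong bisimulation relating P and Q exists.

Reachable graph of P (2 states):
  p0 = (c.a.c.(rec X. (c.a.c.X)\{a}))\{a} ⊢ ··c··> p1
  p1 = (a.c.(rec X. (c.a.c.X)\{a}))\{a} ⊢ ·
Reachable graph of Q (2 states):
  q0 = rec X. (c.a.c.X)\{a} ⊢ ··c··> q1
  q1 = (a.c.(rec X. (c.a.c.X)\{a}))\{a} ⊢ ·
Bisimilarity quotient blocks:
  B0 = {p0, q0}
  B1 = {p1, q1}
p0 ∈ B0, q0 ∈ B0 → same block

bisimilar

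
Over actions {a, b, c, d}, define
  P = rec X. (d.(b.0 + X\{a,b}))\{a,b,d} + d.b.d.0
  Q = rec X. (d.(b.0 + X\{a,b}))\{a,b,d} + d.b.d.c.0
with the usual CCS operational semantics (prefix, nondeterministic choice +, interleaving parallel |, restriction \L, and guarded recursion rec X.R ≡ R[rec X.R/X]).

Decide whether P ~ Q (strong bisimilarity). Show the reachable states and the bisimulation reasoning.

P ≁ Q

Reachable graph of P (4 states):
  u0 = rec X. (d.(b.0 + X\{a,b}))\{a,b,d} + d.b.d.0 → —d→ u1
  u1 = b.d.0 → —b→ u2
  u2 = d.0 → —d→ u3
  u3 = 0 → (no moves)
Reachable graph of Q (5 states):
  v0 = rec X. (d.(b.0 + X\{a,b}))\{a,b,d} + d.b.d.c.0 → —d→ v1
  v1 = b.d.c.0 → —b→ v2
  v2 = d.c.0 → —d→ v3
  v3 = c.0 → —c→ v4
  v4 = 0 → (no moves)
Partition-refinement fixed point:
  B0 = {u0}
  B1 = {u1}
  B2 = {u2}
  B3 = {u3, v4}
  B4 = {v0}
  B5 = {v1}
  B6 = {v2}
  B7 = {v3}
u0 ∈ B0, v0 ∈ B4 → different blocks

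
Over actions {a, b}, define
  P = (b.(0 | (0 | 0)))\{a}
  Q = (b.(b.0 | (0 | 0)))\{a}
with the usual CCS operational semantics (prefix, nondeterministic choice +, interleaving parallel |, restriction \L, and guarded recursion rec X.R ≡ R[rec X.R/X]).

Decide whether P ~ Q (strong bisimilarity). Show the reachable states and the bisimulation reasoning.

P ≁ Q

LTS(P): 2 reachable states
  m0 = (b.(0 | (0 | 0)))\{a} has moves -b-> m1
  m1 = (0 | (0 | 0))\{a} has moves ∅
LTS(Q): 3 reachable states
  n0 = (b.(b.0 | (0 | 0)))\{a} has moves -b-> n1
  n1 = (b.0 | (0 | 0))\{a} has moves -b-> n2
  n2 = (0 | (0 | 0))\{a} has moves ∅
Partition-refinement fixed point:
  B0 = {m0, n1}
  B1 = {m1, n2}
  B2 = {n0}
m0 ∈ B0, n0 ∈ B2 → different blocks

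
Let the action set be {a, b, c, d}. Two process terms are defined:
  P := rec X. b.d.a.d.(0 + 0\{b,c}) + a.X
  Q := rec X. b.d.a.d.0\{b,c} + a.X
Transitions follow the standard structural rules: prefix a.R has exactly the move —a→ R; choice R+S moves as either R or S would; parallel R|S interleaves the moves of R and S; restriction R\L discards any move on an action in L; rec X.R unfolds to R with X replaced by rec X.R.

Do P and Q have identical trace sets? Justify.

traces(P) = traces(Q)

Reachable graph of P (5 states):
  s0 = rec X. b.d.a.d.(0 + 0\{b,c}) + a.X → —a→ s0, —b→ s1
  s1 = d.a.d.(0 + 0\{b,c}) → —d→ s2
  s2 = a.d.(0 + 0\{b,c}) → —a→ s3
  s3 = d.(0 + 0\{b,c}) → —d→ s4
  s4 = 0 + 0\{b,c} → ∅
Reachable graph of Q (5 states):
  t0 = rec X. b.d.a.d.0\{b,c} + a.X → —a→ t0, —b→ t1
  t1 = d.a.d.0\{b,c} → —d→ t2
  t2 = a.d.0\{b,c} → —a→ t3
  t3 = d.0\{b,c} → —d→ t4
  t4 = 0\{b,c} → ∅
Coarsest stable partition (strong bisimilarity classes):
  B0 = {s0, t0}
  B1 = {s1, t1}
  B2 = {s2, t2}
  B3 = {s3, t3}
  B4 = {s4, t4}
s0 ∈ B0, t0 ∈ B0 → same block
Bisimilar ⇒ trace-equivalent.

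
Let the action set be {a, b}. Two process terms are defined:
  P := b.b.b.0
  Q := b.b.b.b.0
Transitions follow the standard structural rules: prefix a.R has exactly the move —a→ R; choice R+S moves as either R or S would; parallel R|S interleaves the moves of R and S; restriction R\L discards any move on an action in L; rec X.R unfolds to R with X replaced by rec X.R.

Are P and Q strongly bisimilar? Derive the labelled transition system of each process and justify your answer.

LTS(P): 4 reachable states
  s0 = b.b.b.0 | -b-> s1
  s1 = b.b.0 | -b-> s2
  s2 = b.0 | -b-> s3
  s3 = 0 | stopped
LTS(Q): 5 reachable states
  t0 = b.b.b.b.0 | -b-> t1
  t1 = b.b.b.0 | -b-> t2
  t2 = b.b.0 | -b-> t3
  t3 = b.0 | -b-> t4
  t4 = 0 | stopped
Coarsest stable partition (strong bisimilarity classes):
  B0 = {s0, t1}
  B1 = {s1, t2}
  B2 = {s2, t3}
  B3 = {s3, t4}
  B4 = {t0}
s0 ∈ B0, t0 ∈ B4 → different blocks

NO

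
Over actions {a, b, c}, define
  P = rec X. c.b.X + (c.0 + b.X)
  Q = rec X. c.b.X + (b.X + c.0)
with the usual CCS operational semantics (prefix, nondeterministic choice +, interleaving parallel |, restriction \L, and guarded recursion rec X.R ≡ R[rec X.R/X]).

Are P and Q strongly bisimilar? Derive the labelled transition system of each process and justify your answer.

LTS(P): 3 reachable states
  p0 = rec X. c.b.X + (c.0 + b.X) :: =b=> p0, =c=> p1, =c=> p2
  p1 = 0 :: deadlocked
  p2 = b.(rec X. c.b.X + (c.0 + b.X)) :: =b=> p0
LTS(Q): 3 reachable states
  q0 = rec X. c.b.X + (b.X + c.0) :: =b=> q0, =c=> q1, =c=> q2
  q1 = 0 :: deadlocked
  q2 = b.(rec X. c.b.X + (b.X + c.0)) :: =b=> q0
Coarsest stable partition (strong bisimilarity classes):
  B0 = {p0, q0}
  B1 = {p2, q2}
  B2 = {p1, q1}
p0 ∈ B0, q0 ∈ B0 → same block

YES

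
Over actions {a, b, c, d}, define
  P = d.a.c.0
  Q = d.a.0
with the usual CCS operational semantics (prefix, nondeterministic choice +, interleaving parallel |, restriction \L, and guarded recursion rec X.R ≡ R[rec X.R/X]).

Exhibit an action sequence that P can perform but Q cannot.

dac

Reachable graph of P (4 states):
  m0 = d.a.c.0 | -d-> m1
  m1 = a.c.0 | -a-> m2
  m2 = c.0 | -c-> m3
  m3 = 0 | ∅
Reachable graph of Q (3 states):
  n0 = d.a.0 | -d-> n1
  n1 = a.0 | -a-> n2
  n2 = 0 | ∅
Trace ⟨dac⟩ through P, begin at {m0}:
  [1] d ⇒ {m1}
  [2] a ⇒ {m2}
  [3] c ⇒ {m3}
  P completes σ.
Trace ⟨dac⟩ through Q, begin at {n0}:
  [1] d ⇒ {n1}
  [2] a ⇒ {n2}
  [3] c ⇒ ∅  — Q cannot continue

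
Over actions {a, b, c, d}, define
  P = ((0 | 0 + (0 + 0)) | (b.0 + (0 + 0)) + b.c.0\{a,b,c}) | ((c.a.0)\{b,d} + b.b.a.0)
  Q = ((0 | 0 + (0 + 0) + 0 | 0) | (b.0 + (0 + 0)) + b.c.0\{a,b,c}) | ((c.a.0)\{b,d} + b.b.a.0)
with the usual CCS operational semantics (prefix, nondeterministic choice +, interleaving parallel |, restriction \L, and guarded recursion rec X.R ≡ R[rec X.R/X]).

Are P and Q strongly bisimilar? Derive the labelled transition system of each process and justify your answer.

P's transition system — 24 states:
  s0 = ((0 | 0 + (0 + 0)) | (b.0 + (0 + 0)) + b.c.0\{a,b,c}) | ((c.a.0)\{b,d} + b.b.a.0) → ··b··> s1, ··b··> s2, ··b··> s3, ··c··> s4
  s1 = ((0 | 0 + (0 + 0)) | (b.0 + (0 + 0)) + b.c.0\{a,b,c}) | b.a.0 → ··b··> s5, ··b··> s6, ··b··> s7
  s2 = (0 | 0 + (0 + 0)) | 0 | ((c.a.0)\{b,d} + b.b.a.0) → ··b··> s6, ··c··> s8
  s3 = c.0\{a,b,c} | ((c.a.0)\{b,d} + b.b.a.0) → ··b··> s7, ··c··> s10, ··c··> s9
  s4 = ((0 | 0 + (0 + 0)) | (b.0 + (0 + 0)) + b.c.0\{a,b,c}) | (a.0)\{b,d} → ··a··> s11, ··b··> s10, ··b··> s8
  s5 = ((0 | 0 + (0 + 0)) | (b.0 + (0 + 0)) + b.c.0\{a,b,c}) | a.0 → ··a··> s12, ··b··> s13, ··b··> s14
  s6 = (0 | 0 + (0 + 0)) | 0 | b.a.0 → ··b··> s13
  s7 = c.0\{a,b,c} | b.a.0 → ··b··> s14, ··c··> s15
  s8 = (0 | 0 + (0 + 0)) | 0 | (a.0)\{b,d} → ··a··> s16
  s9 = 0\{a,b,c} | ((c.a.0)\{b,d} + b.b.a.0) → ··b··> s15, ··c··> s17
  s10 = c.0\{a,b,c} | (a.0)\{b,d} → ··a··> s18, ··c··> s17
  s11 = ((0 | 0 + (0 + 0)) | (b.0 + (0 + 0)) + b.c.0\{a,b,c}) | 0\{b,d} → ··b··> s16, ··b··> s18
  s12 = ((0 | 0 + (0 + 0)) | (b.0 + (0 + 0)) + b.c.0\{a,b,c}) | 0 → ··b··> s19, ··b··> s20
  s13 = (0 | 0 + (0 + 0)) | 0 | a.0 → ··a··> s19
  s14 = c.0\{a,b,c} | a.0 → ··a··> s20, ··c··> s21
  s15 = 0\{a,b,c} | b.a.0 → ··b··> s21
  s16 = (0 | 0 + (0 + 0)) | 0 | 0\{b,d} → ∅
  s17 = 0\{a,b,c} | (a.0)\{b,d} → ··a··> s22
  s18 = c.0\{a,b,c} | 0\{b,d} → ··c··> s22
  s19 = (0 | 0 + (0 + 0)) | 0 | 0 → ∅
  s20 = c.0\{a,b,c} | 0 → ··c··> s23
  s21 = 0\{a,b,c} | a.0 → ··a··> s23
  s22 = 0\{a,b,c} | 0\{b,d} → ∅
  s23 = 0\{a,b,c} | 0 → ∅
Q's transition system — 24 states:
  t0 = ((0 | 0 + (0 + 0) + 0 | 0) | (b.0 + (0 + 0)) + b.c.0\{a,b,c}) | ((c.a.0)\{b,d} + b.b.a.0) → ··b··> t1, ··b··> t2, ··b··> t3, ··c··> t4
  t1 = ((0 | 0 + (0 + 0) + 0 | 0) | (b.0 + (0 + 0)) + b.c.0\{a,b,c}) | b.a.0 → ··b··> t5, ··b··> t6, ··b··> t7
  t2 = (0 | 0 + (0 + 0) + 0 | 0) | 0 | ((c.a.0)\{b,d} + b.b.a.0) → ··b··> t6, ··c··> t8
  t3 = c.0\{a,b,c} | ((c.a.0)\{b,d} + b.b.a.0) → ··b··> t7, ··c··> t10, ··c··> t9
  t4 = ((0 | 0 + (0 + 0) + 0 | 0) | (b.0 + (0 + 0)) + b.c.0\{a,b,c}) | (a.0)\{b,d} → ··a··> t11, ··b··> t10, ··b··> t8
  t5 = ((0 | 0 + (0 + 0) + 0 | 0) | (b.0 + (0 + 0)) + b.c.0\{a,b,c}) | a.0 → ··a··> t12, ··b··> t13, ··b··> t14
  t6 = (0 | 0 + (0 + 0) + 0 | 0) | 0 | b.a.0 → ··b··> t13
  t7 = c.0\{a,b,c} | b.a.0 → ··b··> t14, ··c··> t15
  t8 = (0 | 0 + (0 + 0) + 0 | 0) | 0 | (a.0)\{b,d} → ··a··> t16
  t9 = 0\{a,b,c} | ((c.a.0)\{b,d} + b.b.a.0) → ··b··> t15, ··c··> t17
  t10 = c.0\{a,b,c} | (a.0)\{b,d} → ··a··> t18, ··c··> t17
  t11 = ((0 | 0 + (0 + 0) + 0 | 0) | (b.0 + (0 + 0)) + b.c.0\{a,b,c}) | 0\{b,d} → ··b··> t16, ··b··> t18
  t12 = ((0 | 0 + (0 + 0) + 0 | 0) | (b.0 + (0 + 0)) + b.c.0\{a,b,c}) | 0 → ··b··> t19, ··b··> t20
  t13 = (0 | 0 + (0 + 0) + 0 | 0) | 0 | a.0 → ··a··> t19
  t14 = c.0\{a,b,c} | a.0 → ··a··> t20, ··c··> t21
  t15 = 0\{a,b,c} | b.a.0 → ··b··> t21
  t16 = (0 | 0 + (0 + 0) + 0 | 0) | 0 | 0\{b,d} → ∅
  t17 = 0\{a,b,c} | (a.0)\{b,d} → ··a··> t22
  t18 = c.0\{a,b,c} | 0\{b,d} → ··c··> t22
  t19 = (0 | 0 + (0 + 0) + 0 | 0) | 0 | 0 → ∅
  t20 = c.0\{a,b,c} | 0 → ··c··> t23
  t21 = 0\{a,b,c} | a.0 → ··a··> t23
  t22 = 0\{a,b,c} | 0\{b,d} → ∅
  t23 = 0\{a,b,c} | 0 → ∅
Coarsest stable partition (strong bisimilarity classes):
  B0 = {s0, t0}
  B1 = {s2, s9, t2, t9}
  B2 = {s15, s6, t15, t6}
  B3 = {s13, s17, s21, s8, t13, t17, t21, t8}
  B4 = {s16, s19, s22, s23, t16, t19, t22, t23}
  B5 = {s1, t1}
  B6 = {s7, t7}
  B7 = {s10, s14, t10, t14}
  B8 = {s18, s20, t18, t20}
  B9 = {s4, s5, t4, t5}
  B10 = {s11, s12, t11, t12}
  B11 = {s3, t3}
s0 ∈ B0, t0 ∈ B0 → same block

bisimilar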